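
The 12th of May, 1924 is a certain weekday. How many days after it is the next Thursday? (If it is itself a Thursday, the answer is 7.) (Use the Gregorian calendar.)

May 12, 1924 is a Monday.
From Monday to the next Thursday is 3 days.

3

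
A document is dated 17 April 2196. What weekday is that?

Sunday

January 1, 2196 is a Friday.
Jan 1, 2196 → Feb 1, 2196: 31 days (January has 31).
Feb 1, 2196 → Mar 1, 2196: 29 days (February has 29).
Mar 1, 2196 → Apr 1, 2196: 31 days (March has 31).
Apr 1, 2196 → Apr 17, 2196: 16 days.
Total: 107 days.
107 mod 7 = 2, so Friday + 2 = Sunday.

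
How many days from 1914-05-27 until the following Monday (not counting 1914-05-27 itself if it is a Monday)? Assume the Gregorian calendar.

May 27, 1914 is a Wednesday.
From Wednesday to the next Monday is 5 days.

5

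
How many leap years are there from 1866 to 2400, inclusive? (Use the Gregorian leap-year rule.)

130

Multiples of 4 in [1866,2400]: 134.
Of those, multiples of 100: 6 (not leap unless ÷400).
Multiples of 400: 2.
Leap years = 134 − 6 + 2 = 130.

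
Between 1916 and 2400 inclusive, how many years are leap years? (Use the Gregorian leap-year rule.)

119

Multiples of 4 in [1916,2400]: 122.
Of those, multiples of 100: 5 (not leap unless ÷400).
Multiples of 400: 2.
Leap years = 122 − 5 + 2 = 119.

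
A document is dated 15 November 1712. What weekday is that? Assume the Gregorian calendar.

Tuesday

Doomsday rule: the anchor day for the 1700s is Sunday. For year 12: 12÷12 = 1 r 0, and 0÷4 = 0, so 1+0+0 = 1.
Sunday + 1 ≡ Monday — that's 1712's doomsday.
In November the doomsday date is Nov 7.
Nov 15 is 8 days after Nov 7; 8 mod 7 = 1, so Monday + 1 = Tuesday.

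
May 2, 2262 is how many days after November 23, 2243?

6735

Nov 23, 2243 → Nov 23, 2244: 366 days (Feb 29, 2244 is in that span).
Nov 23, 2244 → Nov 23, 2245: 365 days.
Nov 23, 2245 → Nov 23, 2246: 365 days.
Nov 23, 2246 → Nov 23, 2247: 365 days.
Nov 23, 2247 → Nov 23, 2248: 366 days (Feb 29, 2248 is in that span).
Nov 23, 2248 → Nov 23, 2249: 365 days.
Nov 23, 2249 → Nov 23, 2250: 365 days.
Nov 23, 2250 → Nov 23, 2251: 365 days.
Nov 23, 2251 → Nov 23, 2252: 366 days (Feb 29, 2252 is in that span).
Nov 23, 2252 → Nov 23, 2253: 365 days.
Nov 23, 2253 → Nov 23, 2254: 365 days.
Nov 23, 2254 → Nov 23, 2255: 365 days.
Nov 23, 2255 → Nov 23, 2256: 366 days (Feb 29, 2256 is in that span).
Nov 23, 2256 → Nov 23, 2257: 365 days.
Nov 23, 2257 → Nov 23, 2258: 365 days.
Nov 23, 2258 → Nov 23, 2259: 365 days.
Nov 23, 2259 → Nov 23, 2260: 366 days (Feb 29, 2260 is in that span).
Nov 23, 2260 → Nov 23, 2261: 365 days.
Nov 23, 2261 → Dec 23, 2261: 30 days (November has 30).
Dec 23, 2261 → Jan 23, 2262: 31 days (December has 31).
Jan 23, 2262 → Feb 23, 2262: 31 days (January has 31).
Feb 23, 2262 → Mar 23, 2262: 28 days (February has 28).
Mar 23, 2262 → Apr 23, 2262: 31 days (March has 31).
Apr 23, 2262 → May 2, 2262: 9 days.
Total: 6735 days.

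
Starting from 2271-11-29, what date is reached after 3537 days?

August 5, 2281

+366 (one year; includes Feb 29, 2272) → Nov 29, 2272 (3171 left).
+365 (one year) → Nov 29, 2273 (2806 left).
+365 (one year) → Nov 29, 2274 (2441 left).
+365 (one year) → Nov 29, 2275 (2076 left).
+366 (one year; includes Feb 29, 2276) → Nov 29, 2276 (1710 left).
+365 (one year) → Nov 29, 2277 (1345 left).
+365 (one year) → Nov 29, 2278 (980 left).
+365 (one year) → Nov 29, 2279 (615 left).
+366 (one year; includes Feb 29, 2280) → Nov 29, 2280 (249 left).
Nov has 30 days: +2 → Dec 1, 2280 (247 left).
Dec has 31 days: +31 → Jan 1, 2281 (216 left).
Jan has 31 days: +31 → Feb 1, 2281 (185 left).
Feb has 28 days: +28 → Mar 1, 2281 (157 left).
Mar has 31 days: +31 → Apr 1, 2281 (126 left).
Apr has 30 days: +30 → May 1, 2281 (96 left).
May has 31 days: +31 → Jun 1, 2281 (65 left).
Jun has 30 days: +30 → Jul 1, 2281 (35 left).
Jul has 31 days: +31 → Aug 1, 2281 (4 left).
+4 → Aug 5, 2281.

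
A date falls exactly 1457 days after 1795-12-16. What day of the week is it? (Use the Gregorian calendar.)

First find the weekday of Dec 16, 1795. Doomsday rule: the anchor day for the 1700s is Sunday. For year 95: 95÷12 = 7 r 11, and 11÷4 = 2, so 7+11+2 = 20.
Sunday + 20 ≡ Saturday — that's 1795's doomsday.
In December the doomsday date is Dec 12.
Dec 16 is 4 days after Dec 12; 4 mod 7 = 4, so Saturday + 4 = Wednesday.
1457 mod 7 = 1, so 1457 days after a Wednesday is Wednesday + 1 = Thursday.

Thursday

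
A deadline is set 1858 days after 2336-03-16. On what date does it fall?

April 17, 2341

+365 (one year) → Mar 16, 2337 (1493 left).
+365 (one year) → Mar 16, 2338 (1128 left).
+365 (one year) → Mar 16, 2339 (763 left).
+366 (one year; includes Feb 29, 2340) → Mar 16, 2340 (397 left).
Mar has 31 days: +16 → Apr 1, 2340 (381 left).
Apr has 30 days: +30 → May 1, 2340 (351 left).
May has 31 days: +31 → Jun 1, 2340 (320 left).
Jun has 30 days: +30 → Jul 1, 2340 (290 left).
Jul has 31 days: +31 → Aug 1, 2340 (259 left).
Aug has 31 days: +31 → Sep 1, 2340 (228 left).
Sep has 30 days: +30 → Oct 1, 2340 (198 left).
Oct has 31 days: +31 → Nov 1, 2340 (167 left).
Nov has 30 days: +30 → Dec 1, 2340 (137 left).
Dec has 31 days: +31 → Jan 1, 2341 (106 left).
Jan has 31 days: +31 → Feb 1, 2341 (75 left).
Feb has 28 days: +28 → Mar 1, 2341 (47 left).
Mar has 31 days: +31 → Apr 1, 2341 (16 left).
+16 → Apr 17, 2341.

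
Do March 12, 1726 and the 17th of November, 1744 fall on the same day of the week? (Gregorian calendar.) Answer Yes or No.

Yes

From Mar 12, 1726 to Nov 17, 1744 is 6825 days.
6825 mod 7 = 0, so they are the same weekday.
(Mar 12, 1726 is a Tuesday; Nov 17, 1744 is a Tuesday.)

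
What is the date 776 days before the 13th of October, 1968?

−366 (one year; includes Feb 29, 1968) → Oct 13, 1967 (410 left).
−365 (one year) → Oct 13, 1966 (45 left).
−13 → Sep 30, 1966 (end of Sep, 30 days; 32 left).
−30 → Aug 31, 1966 (end of Aug, 31 days; 2 left).
−2 → Aug 29, 1966.

August 29, 1966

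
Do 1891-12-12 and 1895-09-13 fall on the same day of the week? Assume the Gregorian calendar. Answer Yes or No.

No

From Dec 12, 1891 to Sep 13, 1895 is 1371 days.
1371 mod 7 = 6, so they are different weekdays.
(Dec 12, 1891 is a Saturday; Sep 13, 1895 is a Friday.)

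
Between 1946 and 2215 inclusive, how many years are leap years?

65

Multiples of 4 in [1946,2215]: 67.
Of those, multiples of 100: 3 (not leap unless ÷400).
Multiples of 400: 1.
Leap years = 67 − 3 + 1 = 65.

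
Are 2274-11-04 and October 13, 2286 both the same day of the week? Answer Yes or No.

Yes

From Nov 4, 2274 to Oct 13, 2286 is 4361 days.
4361 mod 7 = 0, so they are the same weekday.
(Nov 4, 2274 is a Wednesday; Oct 13, 2286 is a Wednesday.)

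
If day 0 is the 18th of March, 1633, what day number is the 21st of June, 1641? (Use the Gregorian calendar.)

Mar 18, 1633 → Mar 18, 1634: 365 days.
Mar 18, 1634 → Mar 18, 1635: 365 days.
Mar 18, 1635 → Mar 18, 1636: 366 days (Feb 29, 1636 is in that span).
Mar 18, 1636 → Mar 18, 1637: 365 days.
Mar 18, 1637 → Mar 18, 1638: 365 days.
Mar 18, 1638 → Mar 18, 1639: 365 days.
Mar 18, 1639 → Mar 18, 1640: 366 days (Feb 29, 1640 is in that span).
Mar 18, 1640 → Mar 18, 1641: 365 days.
Mar 18, 1641 → Apr 18, 1641: 31 days (March has 31).
Apr 18, 1641 → May 18, 1641: 30 days (April has 30).
May 18, 1641 → Jun 18, 1641: 31 days (May has 31).
Jun 18, 1641 → Jun 21, 1641: 3 days.
Total: 3017 days.

3017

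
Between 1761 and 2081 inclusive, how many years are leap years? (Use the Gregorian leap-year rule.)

Multiples of 4 in [1761,2081]: 80.
Of those, multiples of 100: 3 (not leap unless ÷400).
Multiples of 400: 1.
Leap years = 80 − 3 + 1 = 78.

78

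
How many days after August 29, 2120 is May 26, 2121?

Aug 29, 2120 → Sep 29, 2120: 31 days (August has 31).
Sep 29, 2120 → Oct 29, 2120: 30 days (September has 30).
Oct 29, 2120 → Nov 29, 2120: 31 days (October has 31).
Nov 29, 2120 → Dec 29, 2120: 30 days (November has 30).
Dec 29, 2120 → Jan 29, 2121: 31 days (December has 31).
Jan 29, 2121 → Feb 28, 2121: 30 days (January has 31).
Feb 28, 2121 → Mar 28, 2121: 28 days (February has 28).
Mar 28, 2121 → Apr 28, 2121: 31 days (March has 31).
Apr 28, 2121 → May 26, 2121: 28 days.
Total: 270 days.

270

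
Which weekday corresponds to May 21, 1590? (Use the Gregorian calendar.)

Monday

Doomsday rule: the anchor day for the 1500s is Wednesday. For year 90: 90÷12 = 7 r 6, and 6÷4 = 1, so 7+6+1 = 14.
Wednesday + 14 ≡ Wednesday — that's 1590's doomsday.
In May the doomsday date is May 9.
May 21 is 12 days after May 9; 12 mod 7 = 5, so Wednesday + 5 = Monday.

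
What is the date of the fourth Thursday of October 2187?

October 25, 2187

October 1, 2187 is a Monday.
The first Thursday is therefore October 4 (3 days later).
The fourth Thursday is 4 + 3×7 = October 25.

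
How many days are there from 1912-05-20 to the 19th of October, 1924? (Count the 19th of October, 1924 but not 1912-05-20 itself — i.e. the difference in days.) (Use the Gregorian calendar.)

4535

May 20, 1912 → May 20, 1913: 365 days.
May 20, 1913 → May 20, 1914: 365 days.
May 20, 1914 → May 20, 1915: 365 days.
May 20, 1915 → May 20, 1916: 366 days (Feb 29, 1916 is in that span).
May 20, 1916 → May 20, 1917: 365 days.
May 20, 1917 → May 20, 1918: 365 days.
May 20, 1918 → May 20, 1919: 365 days.
May 20, 1919 → May 20, 1920: 366 days (Feb 29, 1920 is in that span).
May 20, 1920 → May 20, 1921: 365 days.
May 20, 1921 → May 20, 1922: 365 days.
May 20, 1922 → May 20, 1923: 365 days.
May 20, 1923 → May 20, 1924: 366 days (Feb 29, 1924 is in that span).
May 20, 1924 → Jun 20, 1924: 31 days (May has 31).
Jun 20, 1924 → Jul 20, 1924: 30 days (June has 30).
Jul 20, 1924 → Aug 20, 1924: 31 days (July has 31).
Aug 20, 1924 → Sep 20, 1924: 31 days (August has 31).
Sep 20, 1924 → Oct 19, 1924: 29 days.
Total: 4535 days.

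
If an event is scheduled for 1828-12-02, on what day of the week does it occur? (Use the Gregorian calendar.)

Tuesday

Doomsday rule: the anchor day for the 1800s is Friday. For year 28: 28÷12 = 2 r 4, and 4÷4 = 1, so 2+4+1 = 7.
Friday + 7 ≡ Friday — that's 1828's doomsday.
In December the doomsday date is Dec 12.
Dec 2 is 10 days before Dec 12; 10 mod 7 = 3, so Friday − 3 = Tuesday.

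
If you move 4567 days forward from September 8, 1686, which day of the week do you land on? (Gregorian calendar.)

Sep 8, 1686 is a Sunday.
4567 mod 7 = 3, so 4567 days after a Sunday is Sunday + 3 = Wednesday.

Wednesday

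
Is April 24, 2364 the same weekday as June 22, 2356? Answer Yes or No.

Yes

From Jun 22, 2356 to Apr 24, 2364 is 2863 days.
2863 mod 7 = 0, so they are the same weekday.
(Jun 22, 2356 is a Friday; Apr 24, 2364 is a Friday.)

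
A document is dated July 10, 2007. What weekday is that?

January 1, 2007 is a Monday.
Jan 1, 2007 → Feb 1, 2007: 31 days (January has 31).
Feb 1, 2007 → Mar 1, 2007: 28 days (February has 28).
Mar 1, 2007 → Apr 1, 2007: 31 days (March has 31).
Apr 1, 2007 → May 1, 2007: 30 days (April has 30).
May 1, 2007 → Jun 1, 2007: 31 days (May has 31).
Jun 1, 2007 → Jul 1, 2007: 30 days (June has 30).
Jul 1, 2007 → Jul 10, 2007: 9 days.
Total: 190 days.
190 mod 7 = 1, so Monday + 1 = Tuesday.

Tuesday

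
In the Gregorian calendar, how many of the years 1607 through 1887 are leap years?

Multiples of 4 in [1607,1887]: 70.
Of those, multiples of 100: 2 (not leap unless ÷400).
Multiples of 400: 0.
Leap years = 70 − 2 + 0 = 68.

68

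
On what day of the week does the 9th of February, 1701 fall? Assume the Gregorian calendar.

Wednesday

Doomsday rule: the anchor day for the 1700s is Sunday. For year 01: 1÷12 = 0 r 1, and 1÷4 = 0, so 0+1+0 = 1.
Sunday + 1 ≡ Monday — that's 1701's doomsday.
In February the doomsday date is Feb 28 (1701 is not a leap year).
Feb 9 is 19 days before Feb 28; 19 mod 7 = 5, so Monday − 5 = Wednesday.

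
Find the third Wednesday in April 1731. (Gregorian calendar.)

April 18, 1731

April 1, 1731 is a Sunday.
The first Wednesday is therefore April 4 (3 days later).
The third Wednesday is 4 + 2×7 = April 18.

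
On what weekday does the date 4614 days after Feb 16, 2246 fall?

First find the weekday of Feb 16, 2246. Doomsday rule: the anchor day for the 2200s is Friday. For year 46: 46÷12 = 3 r 10, and 10÷4 = 2, so 3+10+2 = 15.
Friday + 15 ≡ Saturday — that's 2246's doomsday.
In February the doomsday date is Feb 28 (2246 is not a leap year).
Feb 16 is 12 days before Feb 28; 12 mod 7 = 5, so Saturday − 5 = Monday.
4614 mod 7 = 1, so 4614 days after a Monday is Monday + 1 = Tuesday.

Tuesday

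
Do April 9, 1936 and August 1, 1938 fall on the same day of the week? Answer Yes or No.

From Apr 9, 1936 to Aug 1, 1938 is 844 days.
844 mod 7 = 4, so they are different weekdays.
(Apr 9, 1936 is a Thursday; Aug 1, 1938 is a Monday.)

No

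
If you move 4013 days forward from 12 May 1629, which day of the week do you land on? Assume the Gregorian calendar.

May 12, 1629 is a Saturday.
4013 mod 7 = 2, so 4013 days after a Saturday is Saturday + 2 = Monday.

Monday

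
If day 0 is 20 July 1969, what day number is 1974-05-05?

Jul 20, 1969 → Jul 20, 1970: 365 days.
Jul 20, 1970 → Jul 20, 1971: 365 days.
Jul 20, 1971 → Jul 20, 1972: 366 days (Feb 29, 1972 is in that span).
Jul 20, 1972 → Jul 20, 1973: 365 days.
Jul 20, 1973 → Aug 20, 1973: 31 days (July has 31).
Aug 20, 1973 → Sep 20, 1973: 31 days (August has 31).
Sep 20, 1973 → Oct 20, 1973: 30 days (September has 30).
Oct 20, 1973 → Nov 20, 1973: 31 days (October has 31).
Nov 20, 1973 → Dec 20, 1973: 30 days (November has 30).
Dec 20, 1973 → Jan 20, 1974: 31 days (December has 31).
Jan 20, 1974 → Feb 20, 1974: 31 days (January has 31).
Feb 20, 1974 → Mar 20, 1974: 28 days (February has 28).
Mar 20, 1974 → Apr 20, 1974: 31 days (March has 31).
Apr 20, 1974 → May 5, 1974: 15 days.
Total: 1750 days.

1750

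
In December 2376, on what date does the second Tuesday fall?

December 1, 2376 is a Wednesday.
The first Tuesday is therefore December 7 (6 days later).
The second Tuesday is 7 + 1×7 = December 14.

December 14, 2376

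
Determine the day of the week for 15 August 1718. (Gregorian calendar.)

Monday

Doomsday rule: the anchor day for the 1700s is Sunday. For year 18: 18÷12 = 1 r 6, and 6÷4 = 1, so 1+6+1 = 8.
Sunday + 8 ≡ Monday — that's 1718's doomsday.
In August the doomsday date is Aug 8.
Aug 15 is 7 days after Aug 8; 7 mod 7 = 0, so Monday + 0 = Monday.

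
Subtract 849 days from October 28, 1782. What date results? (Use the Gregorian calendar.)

−365 (one year) → Oct 28, 1781 (484 left).
−365 (one year) → Oct 28, 1780 (119 left).
−28 → Sep 30, 1780 (end of Sep, 30 days; 91 left).
−30 → Aug 31, 1780 (end of Aug, 31 days; 61 left).
−31 → Jul 31, 1780 (end of Jul, 31 days; 30 left).
−30 → Jul 1, 1780.

July 1, 1780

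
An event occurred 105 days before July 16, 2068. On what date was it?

April 2, 2068

−16 → Jun 30, 2068 (end of Jun, 30 days; 89 left).
−30 → May 31, 2068 (end of May, 31 days; 59 left).
−31 → Apr 30, 2068 (end of Apr, 30 days; 28 left).
−28 → Apr 2, 2068.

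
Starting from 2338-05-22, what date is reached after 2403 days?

December 19, 2344

+365 (one year) → May 22, 2339 (2038 left).
+366 (one year; includes Feb 29, 2340) → May 22, 2340 (1672 left).
+365 (one year) → May 22, 2341 (1307 left).
+365 (one year) → May 22, 2342 (942 left).
+365 (one year) → May 22, 2343 (577 left).
+366 (one year; includes Feb 29, 2344) → May 22, 2344 (211 left).
May has 31 days: +10 → Jun 1, 2344 (201 left).
Jun has 30 days: +30 → Jul 1, 2344 (171 left).
Jul has 31 days: +31 → Aug 1, 2344 (140 left).
Aug has 31 days: +31 → Sep 1, 2344 (109 left).
Sep has 30 days: +30 → Oct 1, 2344 (79 left).
Oct has 31 days: +31 → Nov 1, 2344 (48 left).
Nov has 30 days: +30 → Dec 1, 2344 (18 left).
+18 → Dec 19, 2344.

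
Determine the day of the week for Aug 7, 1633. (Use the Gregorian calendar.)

Doomsday rule: the anchor day for the 1600s is Tuesday. For year 33: 33÷12 = 2 r 9, and 9÷4 = 2, so 2+9+2 = 13.
Tuesday + 13 ≡ Monday — that's 1633's doomsday.
In August the doomsday date is Aug 8.
Aug 7 is 1 day before Aug 8; 1 mod 7 = 1, so Monday − 1 = Sunday.

Sunday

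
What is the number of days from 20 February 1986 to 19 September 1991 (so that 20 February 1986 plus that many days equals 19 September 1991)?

2037

Feb 20, 1986 → Feb 20, 1987: 365 days.
Feb 20, 1987 → Feb 20, 1988: 365 days.
Feb 20, 1988 → Feb 20, 1989: 366 days (Feb 29, 1988 is in that span).
Feb 20, 1989 → Feb 20, 1990: 365 days.
Feb 20, 1990 → Feb 20, 1991: 365 days.
Feb 20, 1991 → Mar 20, 1991: 28 days (February has 28).
Mar 20, 1991 → Apr 20, 1991: 31 days (March has 31).
Apr 20, 1991 → May 20, 1991: 30 days (April has 30).
May 20, 1991 → Jun 20, 1991: 31 days (May has 31).
Jun 20, 1991 → Jul 20, 1991: 30 days (June has 30).
Jul 20, 1991 → Aug 20, 1991: 31 days (July has 31).
Aug 20, 1991 → Sep 19, 1991: 30 days.
Total: 2037 days.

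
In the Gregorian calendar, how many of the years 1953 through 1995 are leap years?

10

Multiples of 4 in [1953,1995]: 10.
Of those, multiples of 100: 0 (not leap unless ÷400).
Multiples of 400: 0.
Leap years = 10 − 0 + 0 = 10.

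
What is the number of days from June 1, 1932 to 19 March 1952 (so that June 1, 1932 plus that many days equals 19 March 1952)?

Jun 1, 1932 → Jun 1, 1933: 365 days.
Jun 1, 1933 → Jun 1, 1934: 365 days.
Jun 1, 1934 → Jun 1, 1935: 365 days.
Jun 1, 1935 → Jun 1, 1936: 366 days (Feb 29, 1936 is in that span).
Jun 1, 1936 → Jun 1, 1937: 365 days.
Jun 1, 1937 → Jun 1, 1938: 365 days.
Jun 1, 1938 → Jun 1, 1939: 365 days.
Jun 1, 1939 → Jun 1, 1940: 366 days (Feb 29, 1940 is in that span).
Jun 1, 1940 → Jun 1, 1941: 365 days.
Jun 1, 1941 → Jun 1, 1942: 365 days.
Jun 1, 1942 → Jun 1, 1943: 365 days.
Jun 1, 1943 → Jun 1, 1944: 366 days (Feb 29, 1944 is in that span).
Jun 1, 1944 → Jun 1, 1945: 365 days.
Jun 1, 1945 → Jun 1, 1946: 365 days.
Jun 1, 1946 → Jun 1, 1947: 365 days.
Jun 1, 1947 → Jun 1, 1948: 366 days (Feb 29, 1948 is in that span).
Jun 1, 1948 → Jun 1, 1949: 365 days.
Jun 1, 1949 → Jun 1, 1950: 365 days.
Jun 1, 1950 → Jun 1, 1951: 365 days.
Jun 1, 1951 → Jul 1, 1951: 30 days (June has 30).
Jul 1, 1951 → Aug 1, 1951: 31 days (July has 31).
Aug 1, 1951 → Sep 1, 1951: 31 days (August has 31).
Sep 1, 1951 → Oct 1, 1951: 30 days (September has 30).
Oct 1, 1951 → Nov 1, 1951: 31 days (October has 31).
Nov 1, 1951 → Dec 1, 1951: 30 days (November has 30).
Dec 1, 1951 → Jan 1, 1952: 31 days (December has 31).
Jan 1, 1952 → Feb 1, 1952: 31 days (January has 31).
Feb 1, 1952 → Mar 1, 1952: 29 days (February has 29).
Mar 1, 1952 → Mar 19, 1952: 18 days.
Total: 7231 days.

7231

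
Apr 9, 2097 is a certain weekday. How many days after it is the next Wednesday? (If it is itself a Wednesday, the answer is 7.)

1

Apr 9, 2097 is a Tuesday.
From Tuesday to the next Wednesday is 1 day.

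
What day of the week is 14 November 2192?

Doomsday rule: the anchor day for the 2100s is Sunday. For year 92: 92÷12 = 7 r 8, and 8÷4 = 2, so 7+8+2 = 17.
Sunday + 17 ≡ Wednesday — that's 2192's doomsday.
In November the doomsday date is Nov 7.
Nov 14 is 7 days after Nov 7; 7 mod 7 = 0, so Wednesday + 0 = Wednesday.

Wednesday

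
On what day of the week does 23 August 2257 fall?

Doomsday rule: the anchor day for the 2200s is Friday. For year 57: 57÷12 = 4 r 9, and 9÷4 = 2, so 4+9+2 = 15.
Friday + 15 ≡ Saturday — that's 2257's doomsday.
In August the doomsday date is Aug 8.
Aug 23 is 15 days after Aug 8; 15 mod 7 = 1, so Saturday + 1 = Sunday.

Sunday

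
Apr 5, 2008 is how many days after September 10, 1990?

Sep 10, 1990 → Sep 10, 1991: 365 days.
Sep 10, 1991 → Sep 10, 1992: 366 days (Feb 29, 1992 is in that span).
Sep 10, 1992 → Sep 10, 1993: 365 days.
Sep 10, 1993 → Sep 10, 1994: 365 days.
Sep 10, 1994 → Sep 10, 1995: 365 days.
Sep 10, 1995 → Sep 10, 1996: 366 days (Feb 29, 1996 is in that span).
Sep 10, 1996 → Sep 10, 1997: 365 days.
Sep 10, 1997 → Sep 10, 1998: 365 days.
Sep 10, 1998 → Sep 10, 1999: 365 days.
Sep 10, 1999 → Sep 10, 2000: 366 days (Feb 29, 2000 is in that span).
Sep 10, 2000 → Sep 10, 2001: 365 days.
Sep 10, 2001 → Sep 10, 2002: 365 days.
Sep 10, 2002 → Sep 10, 2003: 365 days.
Sep 10, 2003 → Sep 10, 2004: 366 days (Feb 29, 2004 is in that span).
Sep 10, 2004 → Sep 10, 2005: 365 days.
Sep 10, 2005 → Sep 10, 2006: 365 days.
Sep 10, 2006 → Sep 10, 2007: 365 days.
Sep 10, 2007 → Oct 10, 2007: 30 days (September has 30).
Oct 10, 2007 → Nov 10, 2007: 31 days (October has 31).
Nov 10, 2007 → Dec 10, 2007: 30 days (November has 30).
Dec 10, 2007 → Jan 10, 2008: 31 days (December has 31).
Jan 10, 2008 → Feb 10, 2008: 31 days (January has 31).
Feb 10, 2008 → Mar 10, 2008: 29 days (February has 29).
Mar 10, 2008 → Apr 5, 2008: 26 days.
Total: 6417 days.

6417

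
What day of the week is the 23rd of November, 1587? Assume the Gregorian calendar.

Doomsday rule: the anchor day for the 1500s is Wednesday. For year 87: 87÷12 = 7 r 3, and 3÷4 = 0, so 7+3+0 = 10.
Wednesday + 10 ≡ Saturday — that's 1587's doomsday.
In November the doomsday date is Nov 7.
Nov 23 is 16 days after Nov 7; 16 mod 7 = 2, so Saturday + 2 = Monday.

Monday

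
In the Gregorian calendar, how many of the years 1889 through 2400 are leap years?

Multiples of 4 in [1889,2400]: 128.
Of those, multiples of 100: 6 (not leap unless ÷400).
Multiples of 400: 2.
Leap years = 128 − 6 + 2 = 124.

124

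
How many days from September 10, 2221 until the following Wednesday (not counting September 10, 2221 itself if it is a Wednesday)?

Sep 10, 2221 is a Monday.
From Monday to the next Wednesday is 2 days.

2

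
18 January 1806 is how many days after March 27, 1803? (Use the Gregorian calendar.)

1028

Mar 27, 1803 → Mar 27, 1804: 366 days (Feb 29, 1804 is in that span).
Mar 27, 1804 → Mar 27, 1805: 365 days.
Mar 27, 1805 → Apr 27, 1805: 31 days (March has 31).
Apr 27, 1805 → May 27, 1805: 30 days (April has 30).
May 27, 1805 → Jun 27, 1805: 31 days (May has 31).
Jun 27, 1805 → Jul 27, 1805: 30 days (June has 30).
Jul 27, 1805 → Aug 27, 1805: 31 days (July has 31).
Aug 27, 1805 → Sep 27, 1805: 31 days (August has 31).
Sep 27, 1805 → Oct 27, 1805: 30 days (September has 30).
Oct 27, 1805 → Nov 27, 1805: 31 days (October has 31).
Nov 27, 1805 → Dec 27, 1805: 30 days (November has 30).
Dec 27, 1805 → Jan 18, 1806: 22 days.
Total: 1028 days.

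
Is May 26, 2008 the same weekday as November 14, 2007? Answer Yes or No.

From Nov 14, 2007 to May 26, 2008 is 194 days.
194 mod 7 = 5, so they are different weekdays.
(Nov 14, 2007 is a Wednesday; May 26, 2008 is a Monday.)

No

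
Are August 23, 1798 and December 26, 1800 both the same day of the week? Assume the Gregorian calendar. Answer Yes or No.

From Aug 23, 1798 to Dec 26, 1800 is 855 days.
855 mod 7 = 1, so they are different weekdays.
(Aug 23, 1798 is a Thursday; Dec 26, 1800 is a Friday.)

No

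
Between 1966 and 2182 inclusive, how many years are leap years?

53

Multiples of 4 in [1966,2182]: 54.
Of those, multiples of 100: 2 (not leap unless ÷400).
Multiples of 400: 1.
Leap years = 54 − 2 + 1 = 53.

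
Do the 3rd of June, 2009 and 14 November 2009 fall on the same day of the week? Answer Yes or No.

No

From Jun 3, 2009 to Nov 14, 2009 is 164 days.
164 mod 7 = 3, so they are different weekdays.
(Jun 3, 2009 is a Wednesday; Nov 14, 2009 is a Saturday.)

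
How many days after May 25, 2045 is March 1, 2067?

7950

May 25, 2045 → May 25, 2046: 365 days.
May 25, 2046 → May 25, 2047: 365 days.
May 25, 2047 → May 25, 2048: 366 days (Feb 29, 2048 is in that span).
May 25, 2048 → May 25, 2049: 365 days.
May 25, 2049 → May 25, 2050: 365 days.
May 25, 2050 → May 25, 2051: 365 days.
May 25, 2051 → May 25, 2052: 366 days (Feb 29, 2052 is in that span).
May 25, 2052 → May 25, 2053: 365 days.
May 25, 2053 → May 25, 2054: 365 days.
May 25, 2054 → May 25, 2055: 365 days.
May 25, 2055 → May 25, 2056: 366 days (Feb 29, 2056 is in that span).
May 25, 2056 → May 25, 2057: 365 days.
May 25, 2057 → May 25, 2058: 365 days.
May 25, 2058 → May 25, 2059: 365 days.
May 25, 2059 → May 25, 2060: 366 days (Feb 29, 2060 is in that span).
May 25, 2060 → May 25, 2061: 365 days.
May 25, 2061 → May 25, 2062: 365 days.
May 25, 2062 → May 25, 2063: 365 days.
May 25, 2063 → May 25, 2064: 366 days (Feb 29, 2064 is in that span).
May 25, 2064 → May 25, 2065: 365 days.
May 25, 2065 → May 25, 2066: 365 days.
May 25, 2066 → Jun 25, 2066: 31 days (May has 31).
Jun 25, 2066 → Jul 25, 2066: 30 days (June has 30).
Jul 25, 2066 → Aug 25, 2066: 31 days (July has 31).
Aug 25, 2066 → Sep 25, 2066: 31 days (August has 31).
Sep 25, 2066 → Oct 25, 2066: 30 days (September has 30).
Oct 25, 2066 → Nov 25, 2066: 31 days (October has 31).
Nov 25, 2066 → Dec 25, 2066: 30 days (November has 30).
Dec 25, 2066 → Jan 25, 2067: 31 days (December has 31).
Jan 25, 2067 → Feb 25, 2067: 31 days (January has 31).
Feb 25, 2067 → Mar 1, 2067: 4 days.
Total: 7950 days.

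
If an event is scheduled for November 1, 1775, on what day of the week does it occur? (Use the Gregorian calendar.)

Doomsday rule: the anchor day for the 1700s is Sunday. For year 75: 75÷12 = 6 r 3, and 3÷4 = 0, so 6+3+0 = 9.
Sunday + 9 ≡ Tuesday — that's 1775's doomsday.
In November the doomsday date is Nov 7.
Nov 1 is 6 days before Nov 7; 6 mod 7 = 6, so Tuesday − 6 = Wednesday.

Wednesday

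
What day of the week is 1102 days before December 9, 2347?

Saturday

Dec 9, 2347 is a Tuesday.
1102 mod 7 = 3, so 1102 days before a Tuesday is Tuesday − 3 = Saturday.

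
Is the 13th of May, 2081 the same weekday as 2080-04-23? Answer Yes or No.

From Apr 23, 2080 to May 13, 2081 is 385 days.
385 mod 7 = 0, so they are the same weekday.
(Apr 23, 2080 is a Tuesday; May 13, 2081 is a Tuesday.)

Yes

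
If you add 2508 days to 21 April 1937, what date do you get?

+365 (one year) → Apr 21, 1938 (2143 left).
+365 (one year) → Apr 21, 1939 (1778 left).
+366 (one year; includes Feb 29, 1940) → Apr 21, 1940 (1412 left).
+365 (one year) → Apr 21, 1941 (1047 left).
+365 (one year) → Apr 21, 1942 (682 left).
+365 (one year) → Apr 21, 1943 (317 left).
Apr has 30 days: +10 → May 1, 1943 (307 left).
May has 31 days: +31 → Jun 1, 1943 (276 left).
Jun has 30 days: +30 → Jul 1, 1943 (246 left).
Jul has 31 days: +31 → Aug 1, 1943 (215 left).
Aug has 31 days: +31 → Sep 1, 1943 (184 left).
Sep has 30 days: +30 → Oct 1, 1943 (154 left).
Oct has 31 days: +31 → Nov 1, 1943 (123 left).
Nov has 30 days: +30 → Dec 1, 1943 (93 left).
Dec has 31 days: +31 → Jan 1, 1944 (62 left).
Jan has 31 days: +31 → Feb 1, 1944 (31 left).
Feb has 29 days: +29 → Mar 1, 1944 (2 left).
+2 → Mar 3, 1944.

March 3, 1944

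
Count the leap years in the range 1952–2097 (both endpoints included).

Multiples of 4 in [1952,2097]: 37.
Of those, multiples of 100: 1 (not leap unless ÷400).
Multiples of 400: 1.
Leap years = 37 − 1 + 1 = 37.

37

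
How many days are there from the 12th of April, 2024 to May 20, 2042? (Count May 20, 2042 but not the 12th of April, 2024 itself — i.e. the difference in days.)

6612

Apr 12, 2024 → Apr 12, 2025: 365 days.
Apr 12, 2025 → Apr 12, 2026: 365 days.
Apr 12, 2026 → Apr 12, 2027: 365 days.
Apr 12, 2027 → Apr 12, 2028: 366 days (Feb 29, 2028 is in that span).
Apr 12, 2028 → Apr 12, 2029: 365 days.
Apr 12, 2029 → Apr 12, 2030: 365 days.
Apr 12, 2030 → Apr 12, 2031: 365 days.
Apr 12, 2031 → Apr 12, 2032: 366 days (Feb 29, 2032 is in that span).
Apr 12, 2032 → Apr 12, 2033: 365 days.
Apr 12, 2033 → Apr 12, 2034: 365 days.
Apr 12, 2034 → Apr 12, 2035: 365 days.
Apr 12, 2035 → Apr 12, 2036: 366 days (Feb 29, 2036 is in that span).
Apr 12, 2036 → Apr 12, 2037: 365 days.
Apr 12, 2037 → Apr 12, 2038: 365 days.
Apr 12, 2038 → Apr 12, 2039: 365 days.
Apr 12, 2039 → Apr 12, 2040: 366 days (Feb 29, 2040 is in that span).
Apr 12, 2040 → Apr 12, 2041: 365 days.
Apr 12, 2041 → Apr 12, 2042: 365 days.
Apr 12, 2042 → May 12, 2042: 30 days (April has 30).
May 12, 2042 → May 20, 2042: 8 days.
Total: 6612 days.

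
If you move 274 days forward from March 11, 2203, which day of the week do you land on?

Saturday

Mar 11, 2203 is a Friday.
274 mod 7 = 1, so 274 days after a Friday is Friday + 1 = Saturday.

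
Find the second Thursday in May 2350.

May 11, 2350

May 1, 2350 is a Monday.
The first Thursday is therefore May 4 (3 days later).
The second Thursday is 4 + 1×7 = May 11.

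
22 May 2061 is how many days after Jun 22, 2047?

5083

Jun 22, 2047 → Jun 22, 2048: 366 days (Feb 29, 2048 is in that span).
Jun 22, 2048 → Jun 22, 2049: 365 days.
Jun 22, 2049 → Jun 22, 2050: 365 days.
Jun 22, 2050 → Jun 22, 2051: 365 days.
Jun 22, 2051 → Jun 22, 2052: 366 days (Feb 29, 2052 is in that span).
Jun 22, 2052 → Jun 22, 2053: 365 days.
Jun 22, 2053 → Jun 22, 2054: 365 days.
Jun 22, 2054 → Jun 22, 2055: 365 days.
Jun 22, 2055 → Jun 22, 2056: 366 days (Feb 29, 2056 is in that span).
Jun 22, 2056 → Jun 22, 2057: 365 days.
Jun 22, 2057 → Jun 22, 2058: 365 days.
Jun 22, 2058 → Jun 22, 2059: 365 days.
Jun 22, 2059 → Jun 22, 2060: 366 days (Feb 29, 2060 is in that span).
Jun 22, 2060 → Jul 22, 2060: 30 days (June has 30).
Jul 22, 2060 → Aug 22, 2060: 31 days (July has 31).
Aug 22, 2060 → Sep 22, 2060: 31 days (August has 31).
Sep 22, 2060 → Oct 22, 2060: 30 days (September has 30).
Oct 22, 2060 → Nov 22, 2060: 31 days (October has 31).
Nov 22, 2060 → Dec 22, 2060: 30 days (November has 30).
Dec 22, 2060 → Jan 22, 2061: 31 days (December has 31).
Jan 22, 2061 → Feb 22, 2061: 31 days (January has 31).
Feb 22, 2061 → Mar 22, 2061: 28 days (February has 28).
Mar 22, 2061 → Apr 22, 2061: 31 days (March has 31).
Apr 22, 2061 → May 22, 2061: 30 days.
Total: 5083 days.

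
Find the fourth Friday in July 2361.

July 1, 2361 is a Saturday.
The first Friday is therefore July 7 (6 days later).
The fourth Friday is 7 + 3×7 = July 28.

July 28, 2361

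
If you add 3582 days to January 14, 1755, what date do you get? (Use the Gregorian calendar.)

November 4, 1764

+365 (one year) → Jan 14, 1756 (3217 left).
+366 (one year; includes Feb 29, 1756) → Jan 14, 1757 (2851 left).
+365 (one year) → Jan 14, 1758 (2486 left).
+365 (one year) → Jan 14, 1759 (2121 left).
+365 (one year) → Jan 14, 1760 (1756 left).
+366 (one year; includes Feb 29, 1760) → Jan 14, 1761 (1390 left).
+365 (one year) → Jan 14, 1762 (1025 left).
+365 (one year) → Jan 14, 1763 (660 left).
+365 (one year) → Jan 14, 1764 (295 left).
Jan has 31 days: +18 → Feb 1, 1764 (277 left).
Feb has 29 days: +29 → Mar 1, 1764 (248 left).
Mar has 31 days: +31 → Apr 1, 1764 (217 left).
Apr has 30 days: +30 → May 1, 1764 (187 left).
May has 31 days: +31 → Jun 1, 1764 (156 left).
Jun has 30 days: +30 → Jul 1, 1764 (126 left).
Jul has 31 days: +31 → Aug 1, 1764 (95 left).
Aug has 31 days: +31 → Sep 1, 1764 (64 left).
Sep has 30 days: +30 → Oct 1, 1764 (34 left).
Oct has 31 days: +31 → Nov 1, 1764 (3 left).
+3 → Nov 4, 1764.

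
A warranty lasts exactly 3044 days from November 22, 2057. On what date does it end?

March 24, 2066

+365 (one year) → Nov 22, 2058 (2679 left).
+365 (one year) → Nov 22, 2059 (2314 left).
+366 (one year; includes Feb 29, 2060) → Nov 22, 2060 (1948 left).
+365 (one year) → Nov 22, 2061 (1583 left).
+365 (one year) → Nov 22, 2062 (1218 left).
+365 (one year) → Nov 22, 2063 (853 left).
+366 (one year; includes Feb 29, 2064) → Nov 22, 2064 (487 left).
+365 (one year) → Nov 22, 2065 (122 left).
Nov has 30 days: +9 → Dec 1, 2065 (113 left).
Dec has 31 days: +31 → Jan 1, 2066 (82 left).
Jan has 31 days: +31 → Feb 1, 2066 (51 left).
Feb has 28 days: +28 → Mar 1, 2066 (23 left).
+23 → Mar 24, 2066.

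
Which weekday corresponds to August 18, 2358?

Monday

Doomsday rule: the anchor day for the 2300s is Wednesday. For year 58: 58÷12 = 4 r 10, and 10÷4 = 2, so 4+10+2 = 16.
Wednesday + 16 ≡ Friday — that's 2358's doomsday.
In August the doomsday date is Aug 8.
Aug 18 is 10 days after Aug 8; 10 mod 7 = 3, so Friday + 3 = Monday.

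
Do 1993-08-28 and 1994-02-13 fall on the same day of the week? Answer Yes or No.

From Aug 28, 1993 to Feb 13, 1994 is 169 days.
169 mod 7 = 1, so they are different weekdays.
(Aug 28, 1993 is a Saturday; Feb 13, 1994 is a Sunday.)

No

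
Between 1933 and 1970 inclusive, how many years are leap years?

9

Multiples of 4 in [1933,1970]: 9.
Of those, multiples of 100: 0 (not leap unless ÷400).
Multiples of 400: 0.
Leap years = 9 − 0 + 0 = 9.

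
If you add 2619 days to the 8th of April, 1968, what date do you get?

June 10, 1975

+365 (one year) → Apr 8, 1969 (2254 left).
+365 (one year) → Apr 8, 1970 (1889 left).
+365 (one year) → Apr 8, 1971 (1524 left).
+366 (one year; includes Feb 29, 1972) → Apr 8, 1972 (1158 left).
+365 (one year) → Apr 8, 1973 (793 left).
+365 (one year) → Apr 8, 1974 (428 left).
+365 (one year) → Apr 8, 1975 (63 left).
Apr has 30 days: +23 → May 1, 1975 (40 left).
May has 31 days: +31 → Jun 1, 1975 (9 left).
+9 → Jun 10, 1975.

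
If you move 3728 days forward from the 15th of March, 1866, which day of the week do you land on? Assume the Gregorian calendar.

Monday

Mar 15, 1866 is a Thursday.
3728 mod 7 = 4, so 3728 days after a Thursday is Thursday + 4 = Monday.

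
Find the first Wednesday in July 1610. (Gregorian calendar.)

July 7, 1610

July 1, 1610 is a Thursday.
The first Wednesday is therefore July 7 (6 days later).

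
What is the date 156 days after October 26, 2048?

Oct has 31 days: +6 → Nov 1, 2048 (150 left).
Nov has 30 days: +30 → Dec 1, 2048 (120 left).
Dec has 31 days: +31 → Jan 1, 2049 (89 left).
Jan has 31 days: +31 → Feb 1, 2049 (58 left).
Feb has 28 days: +28 → Mar 1, 2049 (30 left).
+30 → Mar 31, 2049.

March 31, 2049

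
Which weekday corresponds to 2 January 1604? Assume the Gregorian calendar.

Friday

Doomsday rule: the anchor day for the 1600s is Tuesday. For year 04: 4÷12 = 0 r 4, and 4÷4 = 1, so 0+4+1 = 5.
Tuesday + 5 ≡ Sunday — that's 1604's doomsday.
In January the doomsday date is Jan 4 (1604 is a leap year (divisible by 4)).
Jan 2 is 2 days before Jan 4; 2 mod 7 = 2, so Sunday − 2 = Friday.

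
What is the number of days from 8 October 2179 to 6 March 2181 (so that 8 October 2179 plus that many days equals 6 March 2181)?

515

Oct 8, 2179 → Oct 8, 2180: 366 days (Feb 29, 2180 is in that span).
Oct 8, 2180 → Nov 8, 2180: 31 days (October has 31).
Nov 8, 2180 → Dec 8, 2180: 30 days (November has 30).
Dec 8, 2180 → Jan 8, 2181: 31 days (December has 31).
Jan 8, 2181 → Feb 8, 2181: 31 days (January has 31).
Feb 8, 2181 → Mar 6, 2181: 26 days.
Total: 515 days.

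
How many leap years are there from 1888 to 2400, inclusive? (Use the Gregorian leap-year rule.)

Multiples of 4 in [1888,2400]: 129.
Of those, multiples of 100: 6 (not leap unless ÷400).
Multiples of 400: 2.
Leap years = 129 − 6 + 2 = 125.

125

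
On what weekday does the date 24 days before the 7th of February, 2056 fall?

Feb 7, 2056 is a Monday.
24 mod 7 = 3, so 24 days before a Monday is Monday − 3 = Friday.

Friday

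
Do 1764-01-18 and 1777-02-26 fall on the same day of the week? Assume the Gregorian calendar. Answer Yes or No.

Yes

From Jan 18, 1764 to Feb 26, 1777 is 4788 days.
4788 mod 7 = 0, so they are the same weekday.
(Jan 18, 1764 is a Wednesday; Feb 26, 1777 is a Wednesday.)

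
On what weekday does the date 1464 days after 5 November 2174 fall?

Nov 5, 2174 is a Saturday.
1464 mod 7 = 1, so 1464 days after a Saturday is Saturday + 1 = Sunday.

Sunday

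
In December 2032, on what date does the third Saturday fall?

December 18, 2032

December 1, 2032 is a Wednesday.
The first Saturday is therefore December 4 (3 days later).
The third Saturday is 4 + 2×7 = December 18.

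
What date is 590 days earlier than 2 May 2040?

September 20, 2038

−366 (one year; includes Feb 29, 2040) → May 2, 2039 (224 left).
−2 → Apr 30, 2039 (end of Apr, 30 days; 222 left).
−30 → Mar 31, 2039 (end of Mar, 31 days; 192 left).
−31 → Feb 28, 2039 (end of Feb, 28 days; 161 left).
−28 → Jan 31, 2039 (end of Jan, 31 days; 133 left).
−31 → Dec 31, 2038 (end of Dec, 31 days; 102 left).
−31 → Nov 30, 2038 (end of Nov, 30 days; 71 left).
−30 → Oct 31, 2038 (end of Oct, 31 days; 41 left).
−31 → Sep 30, 2038 (end of Sep, 30 days; 10 left).
−10 → Sep 20, 2038.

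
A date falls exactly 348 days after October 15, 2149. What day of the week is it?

First find the weekday of Oct 15, 2149. Doomsday rule: the anchor day for the 2100s is Sunday. For year 49: 49÷12 = 4 r 1, and 1÷4 = 0, so 4+1+0 = 5.
Sunday + 5 ≡ Friday — that's 2149's doomsday.
In October the doomsday date is Oct 10.
Oct 15 is 5 days after Oct 10; 5 mod 7 = 5, so Friday + 5 = Wednesday.
348 mod 7 = 5, so 348 days after a Wednesday is Wednesday + 5 = Monday.

Monday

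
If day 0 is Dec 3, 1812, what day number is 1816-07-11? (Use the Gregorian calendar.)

1316

Dec 3, 1812 → Dec 3, 1813: 365 days.
Dec 3, 1813 → Dec 3, 1814: 365 days.
Dec 3, 1814 → Dec 3, 1815: 365 days.
Dec 3, 1815 → Jan 3, 1816: 31 days (December has 31).
Jan 3, 1816 → Feb 3, 1816: 31 days (January has 31).
Feb 3, 1816 → Mar 3, 1816: 29 days (February has 29).
Mar 3, 1816 → Apr 3, 1816: 31 days (March has 31).
Apr 3, 1816 → May 3, 1816: 30 days (April has 30).
May 3, 1816 → Jun 3, 1816: 31 days (May has 31).
Jun 3, 1816 → Jul 3, 1816: 30 days (June has 30).
Jul 3, 1816 → Jul 11, 1816: 8 days.
Total: 1316 days.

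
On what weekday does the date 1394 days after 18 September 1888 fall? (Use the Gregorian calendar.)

Wednesday

Sep 18, 1888 is a Tuesday.
1394 mod 7 = 1, so 1394 days after a Tuesday is Tuesday + 1 = Wednesday.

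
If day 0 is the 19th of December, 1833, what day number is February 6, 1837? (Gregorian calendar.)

Dec 19, 1833 → Dec 19, 1834: 365 days.
Dec 19, 1834 → Dec 19, 1835: 365 days.
Dec 19, 1835 → Dec 19, 1836: 366 days (Feb 29, 1836 is in that span).
Dec 19, 1836 → Jan 19, 1837: 31 days (December has 31).
Jan 19, 1837 → Feb 6, 1837: 18 days.
Total: 1145 days.

1145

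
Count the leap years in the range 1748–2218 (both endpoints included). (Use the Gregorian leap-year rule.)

Multiples of 4 in [1748,2218]: 118.
Of those, multiples of 100: 5 (not leap unless ÷400).
Multiples of 400: 1.
Leap years = 118 − 5 + 1 = 114.

114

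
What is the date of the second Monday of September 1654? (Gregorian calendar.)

September 1, 1654 is a Tuesday.
The first Monday is therefore September 7 (6 days later).
The second Monday is 7 + 1×7 = September 14.

September 14, 1654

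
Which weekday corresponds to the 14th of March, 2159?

Wednesday

Doomsday rule: the anchor day for the 2100s is Sunday. For year 59: 59÷12 = 4 r 11, and 11÷4 = 2, so 4+11+2 = 17.
Sunday + 17 ≡ Wednesday — that's 2159's doomsday.
In March the doomsday date is Mar 14.
Mar 14 is the doomsday itself: Wednesday.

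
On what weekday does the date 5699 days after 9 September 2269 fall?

First find the weekday of Sep 9, 2269. Doomsday rule: the anchor day for the 2200s is Friday. For year 69: 69÷12 = 5 r 9, and 9÷4 = 2, so 5+9+2 = 16.
Friday + 16 ≡ Sunday — that's 2269's doomsday.
In September the doomsday date is Sep 5.
Sep 9 is 4 days after Sep 5; 4 mod 7 = 4, so Sunday + 4 = Thursday.
5699 mod 7 = 1, so 5699 days after a Thursday is Thursday + 1 = Friday.

Friday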